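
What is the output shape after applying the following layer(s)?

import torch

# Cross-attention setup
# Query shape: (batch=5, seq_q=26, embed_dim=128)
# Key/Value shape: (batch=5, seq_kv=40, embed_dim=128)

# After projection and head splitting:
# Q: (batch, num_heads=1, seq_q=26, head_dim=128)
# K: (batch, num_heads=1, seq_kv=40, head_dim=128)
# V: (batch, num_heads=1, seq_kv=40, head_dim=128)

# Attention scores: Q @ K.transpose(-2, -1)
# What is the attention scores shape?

Input shape: (5, 26, 128)
Output shape: (5, 1, 26, 40)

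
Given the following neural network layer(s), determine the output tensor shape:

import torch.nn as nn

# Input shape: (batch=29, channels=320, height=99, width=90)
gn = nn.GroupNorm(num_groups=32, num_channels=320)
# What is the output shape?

Input shape: (29, 320, 99, 90)
Output shape: (29, 320, 99, 90)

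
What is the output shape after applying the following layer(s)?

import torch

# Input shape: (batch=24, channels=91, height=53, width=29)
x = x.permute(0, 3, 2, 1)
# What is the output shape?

Input shape: (24, 91, 53, 29)
Output shape: (24, 29, 53, 91)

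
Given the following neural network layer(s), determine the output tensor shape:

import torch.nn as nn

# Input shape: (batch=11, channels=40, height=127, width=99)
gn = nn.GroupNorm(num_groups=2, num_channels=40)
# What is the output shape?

Input shape: (11, 40, 127, 99)
Output shape: (11, 40, 127, 99)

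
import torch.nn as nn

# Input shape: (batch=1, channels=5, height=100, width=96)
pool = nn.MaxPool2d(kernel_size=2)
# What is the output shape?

Input shape: (1, 5, 100, 96)
Output shape: (1, 5, 50, 48)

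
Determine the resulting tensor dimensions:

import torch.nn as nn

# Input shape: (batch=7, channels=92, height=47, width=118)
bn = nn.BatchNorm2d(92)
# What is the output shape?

Input shape: (7, 92, 47, 118)
Output shape: (7, 92, 47, 118)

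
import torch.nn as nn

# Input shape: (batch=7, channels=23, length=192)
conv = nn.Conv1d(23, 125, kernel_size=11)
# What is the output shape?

Input shape: (7, 23, 192)
Output shape: (7, 125, 182)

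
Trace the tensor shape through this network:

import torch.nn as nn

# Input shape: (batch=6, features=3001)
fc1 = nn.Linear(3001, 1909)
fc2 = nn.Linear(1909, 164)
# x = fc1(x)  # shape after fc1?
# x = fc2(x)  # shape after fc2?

Input shape: (6, 3001)
  -> after fc1: (6, 1909)
Output shape: (6, 164)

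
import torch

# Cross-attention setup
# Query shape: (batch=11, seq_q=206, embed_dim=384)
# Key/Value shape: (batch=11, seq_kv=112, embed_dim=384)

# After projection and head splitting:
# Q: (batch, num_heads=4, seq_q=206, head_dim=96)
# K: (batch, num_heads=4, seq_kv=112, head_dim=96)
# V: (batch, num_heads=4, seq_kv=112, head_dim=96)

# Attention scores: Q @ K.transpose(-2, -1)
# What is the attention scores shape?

Input shape: (11, 206, 384)
Output shape: (11, 4, 206, 112)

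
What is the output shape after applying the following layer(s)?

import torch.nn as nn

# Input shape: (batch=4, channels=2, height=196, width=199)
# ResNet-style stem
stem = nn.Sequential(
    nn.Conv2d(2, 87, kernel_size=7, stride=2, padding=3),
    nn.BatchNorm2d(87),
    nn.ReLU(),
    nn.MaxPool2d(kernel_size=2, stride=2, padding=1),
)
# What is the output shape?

Input shape: (4, 2, 196, 199)
  -> after Conv2d 7x7 stride=2: (4, 87, 98, 100)
Output shape: (4, 87, 50, 51)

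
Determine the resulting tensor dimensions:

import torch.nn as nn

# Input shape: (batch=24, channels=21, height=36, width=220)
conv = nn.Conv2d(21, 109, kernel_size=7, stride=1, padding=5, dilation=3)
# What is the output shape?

Input shape: (24, 21, 36, 220)
Output shape: (24, 109, 28, 212)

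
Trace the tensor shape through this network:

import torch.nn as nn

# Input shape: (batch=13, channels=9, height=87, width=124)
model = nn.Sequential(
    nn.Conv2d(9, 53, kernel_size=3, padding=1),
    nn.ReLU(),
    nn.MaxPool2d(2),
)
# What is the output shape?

Input shape: (13, 9, 87, 124)
  -> after Conv2d: (13, 53, 87, 124)
  -> after ReLU: (13, 53, 87, 124)
Output shape: (13, 53, 43, 62)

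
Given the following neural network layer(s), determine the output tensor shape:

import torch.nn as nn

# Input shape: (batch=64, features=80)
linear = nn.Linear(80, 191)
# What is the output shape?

Input shape: (64, 80)
Output shape: (64, 191)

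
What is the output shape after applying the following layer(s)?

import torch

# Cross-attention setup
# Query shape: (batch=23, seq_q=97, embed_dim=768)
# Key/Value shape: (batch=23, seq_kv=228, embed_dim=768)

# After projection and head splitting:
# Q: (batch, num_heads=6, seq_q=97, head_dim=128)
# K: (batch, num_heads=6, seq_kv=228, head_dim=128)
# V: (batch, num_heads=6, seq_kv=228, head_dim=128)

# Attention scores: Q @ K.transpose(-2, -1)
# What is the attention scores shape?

Input shape: (23, 97, 768)
Output shape: (23, 6, 97, 228)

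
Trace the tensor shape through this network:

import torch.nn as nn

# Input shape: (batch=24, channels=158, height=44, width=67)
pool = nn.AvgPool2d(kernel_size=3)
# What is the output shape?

Input shape: (24, 158, 44, 67)
Output shape: (24, 158, 14, 22)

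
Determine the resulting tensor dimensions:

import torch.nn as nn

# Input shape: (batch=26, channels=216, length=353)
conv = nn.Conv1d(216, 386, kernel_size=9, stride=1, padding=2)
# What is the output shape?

Input shape: (26, 216, 353)
Output shape: (26, 386, 349)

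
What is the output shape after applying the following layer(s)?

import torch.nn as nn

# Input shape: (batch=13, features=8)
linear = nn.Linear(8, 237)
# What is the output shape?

Input shape: (13, 8)
Output shape: (13, 237)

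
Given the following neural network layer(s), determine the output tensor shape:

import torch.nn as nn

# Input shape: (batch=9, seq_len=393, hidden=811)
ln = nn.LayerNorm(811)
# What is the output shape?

Input shape: (9, 393, 811)
Output shape: (9, 393, 811)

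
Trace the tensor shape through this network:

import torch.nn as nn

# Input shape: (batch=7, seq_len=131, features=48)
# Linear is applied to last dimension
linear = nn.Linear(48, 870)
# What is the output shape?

Input shape: (7, 131, 48)
Output shape: (7, 131, 870)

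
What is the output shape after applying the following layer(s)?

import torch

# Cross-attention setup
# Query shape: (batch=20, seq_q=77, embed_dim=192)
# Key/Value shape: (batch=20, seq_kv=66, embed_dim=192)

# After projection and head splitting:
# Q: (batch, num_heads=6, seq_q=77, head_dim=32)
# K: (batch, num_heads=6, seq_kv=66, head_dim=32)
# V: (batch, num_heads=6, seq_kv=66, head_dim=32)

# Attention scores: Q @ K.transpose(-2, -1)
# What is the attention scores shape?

Input shape: (20, 77, 192)
Output shape: (20, 6, 77, 66)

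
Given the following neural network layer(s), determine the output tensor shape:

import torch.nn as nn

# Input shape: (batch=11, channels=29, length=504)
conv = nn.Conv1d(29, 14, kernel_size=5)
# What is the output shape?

Input shape: (11, 29, 504)
Output shape: (11, 14, 500)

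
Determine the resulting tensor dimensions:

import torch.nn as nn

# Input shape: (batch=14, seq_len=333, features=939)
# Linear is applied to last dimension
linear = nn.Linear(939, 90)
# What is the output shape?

Input shape: (14, 333, 939)
Output shape: (14, 333, 90)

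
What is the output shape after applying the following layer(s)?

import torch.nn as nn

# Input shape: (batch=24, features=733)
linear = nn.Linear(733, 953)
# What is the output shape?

Input shape: (24, 733)
Output shape: (24, 953)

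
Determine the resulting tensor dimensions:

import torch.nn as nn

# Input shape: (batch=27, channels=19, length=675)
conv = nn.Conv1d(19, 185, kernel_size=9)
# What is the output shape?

Input shape: (27, 19, 675)
Output shape: (27, 185, 667)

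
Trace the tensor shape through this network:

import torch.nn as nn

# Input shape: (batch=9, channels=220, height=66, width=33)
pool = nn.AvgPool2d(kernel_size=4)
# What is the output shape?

Input shape: (9, 220, 66, 33)
Output shape: (9, 220, 16, 8)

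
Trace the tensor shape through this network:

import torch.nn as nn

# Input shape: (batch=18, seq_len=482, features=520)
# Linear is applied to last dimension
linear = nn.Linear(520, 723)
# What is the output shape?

Input shape: (18, 482, 520)
Output shape: (18, 482, 723)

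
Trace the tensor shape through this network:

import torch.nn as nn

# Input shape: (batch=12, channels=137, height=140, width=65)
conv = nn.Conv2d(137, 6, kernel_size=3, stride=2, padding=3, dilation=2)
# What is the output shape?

Input shape: (12, 137, 140, 65)
Output shape: (12, 6, 71, 34)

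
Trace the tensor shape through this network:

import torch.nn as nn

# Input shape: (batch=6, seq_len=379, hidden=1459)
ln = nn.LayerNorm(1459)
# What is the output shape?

Input shape: (6, 379, 1459)
Output shape: (6, 379, 1459)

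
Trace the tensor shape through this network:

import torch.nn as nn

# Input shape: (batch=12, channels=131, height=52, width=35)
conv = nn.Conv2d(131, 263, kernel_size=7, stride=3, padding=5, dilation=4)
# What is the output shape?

Input shape: (12, 131, 52, 35)
Output shape: (12, 263, 13, 7)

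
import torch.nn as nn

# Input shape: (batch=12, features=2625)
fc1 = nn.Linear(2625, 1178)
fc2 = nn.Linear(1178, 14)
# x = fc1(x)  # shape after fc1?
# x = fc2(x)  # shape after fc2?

Input shape: (12, 2625)
  -> after fc1: (12, 1178)
Output shape: (12, 14)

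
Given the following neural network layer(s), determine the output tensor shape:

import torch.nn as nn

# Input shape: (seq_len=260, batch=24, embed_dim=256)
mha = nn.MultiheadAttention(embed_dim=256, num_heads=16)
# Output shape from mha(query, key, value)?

Input shape: (260, 24, 256)
Output shape: (260, 24, 256)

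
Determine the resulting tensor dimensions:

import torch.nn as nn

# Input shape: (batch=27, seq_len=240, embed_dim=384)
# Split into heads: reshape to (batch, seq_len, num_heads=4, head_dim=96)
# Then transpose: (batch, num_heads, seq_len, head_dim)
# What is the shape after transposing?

Input shape: (27, 240, 384)
  -> after reshape: (27, 240, 4, 96)
Output shape: (27, 4, 240, 96)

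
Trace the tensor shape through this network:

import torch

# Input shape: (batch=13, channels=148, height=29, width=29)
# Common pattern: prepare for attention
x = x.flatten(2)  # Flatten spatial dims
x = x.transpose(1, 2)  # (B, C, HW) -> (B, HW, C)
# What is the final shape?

Input shape: (13, 148, 29, 29)
  -> after flatten(2): (13, 148, 841)
Output shape: (13, 841, 148)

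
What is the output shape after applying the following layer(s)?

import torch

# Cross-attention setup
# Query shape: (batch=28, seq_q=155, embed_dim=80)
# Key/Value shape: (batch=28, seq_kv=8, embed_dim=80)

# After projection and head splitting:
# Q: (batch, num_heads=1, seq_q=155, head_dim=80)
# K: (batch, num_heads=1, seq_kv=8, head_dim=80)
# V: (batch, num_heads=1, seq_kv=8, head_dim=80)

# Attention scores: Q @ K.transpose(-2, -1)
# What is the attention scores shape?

Input shape: (28, 155, 80)
Output shape: (28, 1, 155, 8)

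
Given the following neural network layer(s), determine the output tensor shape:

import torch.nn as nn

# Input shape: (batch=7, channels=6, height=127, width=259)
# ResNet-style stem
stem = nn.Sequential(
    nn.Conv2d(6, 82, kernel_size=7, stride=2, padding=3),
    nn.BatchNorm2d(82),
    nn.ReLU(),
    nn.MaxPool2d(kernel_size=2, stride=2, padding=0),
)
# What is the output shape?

Input shape: (7, 6, 127, 259)
  -> after Conv2d 7x7 stride=2: (7, 82, 64, 130)
Output shape: (7, 82, 32, 65)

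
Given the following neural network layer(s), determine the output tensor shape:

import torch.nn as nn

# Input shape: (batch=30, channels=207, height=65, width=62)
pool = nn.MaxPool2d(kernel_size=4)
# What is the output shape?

Input shape: (30, 207, 65, 62)
Output shape: (30, 207, 16, 15)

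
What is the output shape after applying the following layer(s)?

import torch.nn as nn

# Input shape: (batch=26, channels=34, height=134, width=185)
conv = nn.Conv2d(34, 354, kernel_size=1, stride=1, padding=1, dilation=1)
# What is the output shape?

Input shape: (26, 34, 134, 185)
Output shape: (26, 354, 136, 187)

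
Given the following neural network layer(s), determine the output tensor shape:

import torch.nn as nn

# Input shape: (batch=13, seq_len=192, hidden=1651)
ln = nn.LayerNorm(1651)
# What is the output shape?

Input shape: (13, 192, 1651)
Output shape: (13, 192, 1651)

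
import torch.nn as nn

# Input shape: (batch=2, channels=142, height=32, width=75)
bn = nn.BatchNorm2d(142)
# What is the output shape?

Input shape: (2, 142, 32, 75)
Output shape: (2, 142, 32, 75)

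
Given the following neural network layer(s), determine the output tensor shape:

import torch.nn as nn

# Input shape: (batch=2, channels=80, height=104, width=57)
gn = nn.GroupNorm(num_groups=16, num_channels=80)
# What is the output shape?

Input shape: (2, 80, 104, 57)
Output shape: (2, 80, 104, 57)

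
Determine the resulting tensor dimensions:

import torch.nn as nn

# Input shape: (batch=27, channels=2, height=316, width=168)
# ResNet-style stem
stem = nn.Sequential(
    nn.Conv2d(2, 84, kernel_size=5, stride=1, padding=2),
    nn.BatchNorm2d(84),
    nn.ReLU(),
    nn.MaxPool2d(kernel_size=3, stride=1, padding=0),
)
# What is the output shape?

Input shape: (27, 2, 316, 168)
  -> after Conv2d 5x5 stride=1: (27, 84, 316, 168)
Output shape: (27, 84, 314, 166)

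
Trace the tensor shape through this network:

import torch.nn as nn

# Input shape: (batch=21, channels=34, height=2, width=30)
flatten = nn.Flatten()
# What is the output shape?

Input shape: (21, 34, 2, 30)
Output shape: (21, 2040)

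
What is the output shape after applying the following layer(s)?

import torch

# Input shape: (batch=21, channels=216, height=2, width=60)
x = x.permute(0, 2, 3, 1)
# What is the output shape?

Input shape: (21, 216, 2, 60)
Output shape: (21, 2, 60, 216)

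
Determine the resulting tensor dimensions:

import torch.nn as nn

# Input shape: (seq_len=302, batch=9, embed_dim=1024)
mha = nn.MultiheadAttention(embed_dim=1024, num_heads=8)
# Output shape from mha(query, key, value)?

Input shape: (302, 9, 1024)
Output shape: (302, 9, 1024)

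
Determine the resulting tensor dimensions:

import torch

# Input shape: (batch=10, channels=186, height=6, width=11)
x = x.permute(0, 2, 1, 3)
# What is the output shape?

Input shape: (10, 186, 6, 11)
Output shape: (10, 6, 186, 11)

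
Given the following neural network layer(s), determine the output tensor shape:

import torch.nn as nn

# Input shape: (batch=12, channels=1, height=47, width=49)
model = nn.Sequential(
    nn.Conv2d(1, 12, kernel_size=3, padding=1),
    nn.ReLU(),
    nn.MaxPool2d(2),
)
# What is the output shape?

Input shape: (12, 1, 47, 49)
  -> after Conv2d: (12, 12, 47, 49)
  -> after ReLU: (12, 12, 47, 49)
Output shape: (12, 12, 23, 24)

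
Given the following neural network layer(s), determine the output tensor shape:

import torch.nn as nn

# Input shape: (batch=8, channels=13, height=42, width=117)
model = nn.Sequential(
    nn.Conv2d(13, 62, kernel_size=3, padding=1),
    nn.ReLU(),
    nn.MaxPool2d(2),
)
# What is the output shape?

Input shape: (8, 13, 42, 117)
  -> after Conv2d: (8, 62, 42, 117)
  -> after ReLU: (8, 62, 42, 117)
Output shape: (8, 62, 21, 58)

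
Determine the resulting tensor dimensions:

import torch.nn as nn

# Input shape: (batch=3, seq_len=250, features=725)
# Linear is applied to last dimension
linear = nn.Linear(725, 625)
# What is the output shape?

Input shape: (3, 250, 725)
Output shape: (3, 250, 625)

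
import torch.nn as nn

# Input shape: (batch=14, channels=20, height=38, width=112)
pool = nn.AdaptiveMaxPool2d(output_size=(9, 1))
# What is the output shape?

Input shape: (14, 20, 38, 112)
Output shape: (14, 20, 9, 1)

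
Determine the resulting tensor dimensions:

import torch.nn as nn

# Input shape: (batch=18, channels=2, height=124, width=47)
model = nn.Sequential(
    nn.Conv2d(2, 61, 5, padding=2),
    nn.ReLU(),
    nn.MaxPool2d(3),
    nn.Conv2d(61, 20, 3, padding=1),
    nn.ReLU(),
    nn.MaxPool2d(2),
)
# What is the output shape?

Input shape: (18, 2, 124, 47)
  -> after first Conv2d: (18, 61, 124, 47)
  -> after first MaxPool2d: (18, 61, 41, 15)
  -> after second Conv2d: (18, 20, 41, 15)
Output shape: (18, 20, 20, 7)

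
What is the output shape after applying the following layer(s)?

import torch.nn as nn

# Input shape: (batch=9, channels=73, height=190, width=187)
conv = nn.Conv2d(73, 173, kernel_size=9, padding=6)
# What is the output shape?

Input shape: (9, 73, 190, 187)
Output shape: (9, 173, 194, 191)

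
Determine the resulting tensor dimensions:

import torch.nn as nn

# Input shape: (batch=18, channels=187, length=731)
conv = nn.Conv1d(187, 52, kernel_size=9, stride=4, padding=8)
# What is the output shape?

Input shape: (18, 187, 731)
Output shape: (18, 52, 185)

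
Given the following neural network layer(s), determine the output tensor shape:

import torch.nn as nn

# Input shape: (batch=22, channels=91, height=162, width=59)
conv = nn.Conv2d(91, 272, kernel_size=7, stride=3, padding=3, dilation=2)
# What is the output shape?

Input shape: (22, 91, 162, 59)
Output shape: (22, 272, 52, 18)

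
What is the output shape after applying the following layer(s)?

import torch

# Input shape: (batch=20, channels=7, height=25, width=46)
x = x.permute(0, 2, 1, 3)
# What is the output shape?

Input shape: (20, 7, 25, 46)
Output shape: (20, 25, 7, 46)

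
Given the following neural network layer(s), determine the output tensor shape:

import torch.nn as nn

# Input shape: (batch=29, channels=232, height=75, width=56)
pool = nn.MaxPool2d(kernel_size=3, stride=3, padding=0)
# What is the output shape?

Input shape: (29, 232, 75, 56)
Output shape: (29, 232, 25, 18)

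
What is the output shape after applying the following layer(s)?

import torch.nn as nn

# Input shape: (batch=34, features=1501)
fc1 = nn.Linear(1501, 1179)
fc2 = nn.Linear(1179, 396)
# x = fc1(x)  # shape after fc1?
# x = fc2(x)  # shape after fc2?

Input shape: (34, 1501)
  -> after fc1: (34, 1179)
Output shape: (34, 396)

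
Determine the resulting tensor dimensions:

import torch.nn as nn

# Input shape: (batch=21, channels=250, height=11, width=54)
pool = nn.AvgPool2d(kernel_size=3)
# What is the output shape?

Input shape: (21, 250, 11, 54)
Output shape: (21, 250, 3, 18)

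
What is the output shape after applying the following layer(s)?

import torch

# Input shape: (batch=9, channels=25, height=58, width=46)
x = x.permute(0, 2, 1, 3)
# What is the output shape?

Input shape: (9, 25, 58, 46)
Output shape: (9, 58, 25, 46)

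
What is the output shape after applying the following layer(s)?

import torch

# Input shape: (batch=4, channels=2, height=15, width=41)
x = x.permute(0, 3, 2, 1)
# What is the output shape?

Input shape: (4, 2, 15, 41)
Output shape: (4, 41, 15, 2)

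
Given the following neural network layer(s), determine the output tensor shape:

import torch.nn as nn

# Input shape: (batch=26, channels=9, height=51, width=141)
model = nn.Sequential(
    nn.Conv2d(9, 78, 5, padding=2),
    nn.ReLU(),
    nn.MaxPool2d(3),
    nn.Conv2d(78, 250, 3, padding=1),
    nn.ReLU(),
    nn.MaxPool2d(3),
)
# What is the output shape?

Input shape: (26, 9, 51, 141)
  -> after first Conv2d: (26, 78, 51, 141)
  -> after first MaxPool2d: (26, 78, 17, 47)
  -> after second Conv2d: (26, 250, 17, 47)
Output shape: (26, 250, 5, 15)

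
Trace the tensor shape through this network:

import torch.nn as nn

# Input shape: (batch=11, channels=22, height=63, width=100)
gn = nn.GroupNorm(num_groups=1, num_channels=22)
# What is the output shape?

Input shape: (11, 22, 63, 100)
Output shape: (11, 22, 63, 100)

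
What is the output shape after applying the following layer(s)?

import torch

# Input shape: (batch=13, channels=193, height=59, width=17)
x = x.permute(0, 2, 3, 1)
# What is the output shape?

Input shape: (13, 193, 59, 17)
Output shape: (13, 59, 17, 193)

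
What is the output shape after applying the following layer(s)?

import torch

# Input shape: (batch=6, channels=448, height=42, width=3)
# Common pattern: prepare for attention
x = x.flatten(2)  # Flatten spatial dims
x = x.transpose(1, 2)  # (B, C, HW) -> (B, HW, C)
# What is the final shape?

Input shape: (6, 448, 42, 3)
  -> after flatten(2): (6, 448, 126)
Output shape: (6, 126, 448)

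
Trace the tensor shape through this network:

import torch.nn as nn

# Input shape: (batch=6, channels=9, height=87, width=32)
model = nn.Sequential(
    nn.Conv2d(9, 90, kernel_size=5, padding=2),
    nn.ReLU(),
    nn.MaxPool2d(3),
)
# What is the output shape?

Input shape: (6, 9, 87, 32)
  -> after Conv2d: (6, 90, 87, 32)
  -> after ReLU: (6, 90, 87, 32)
Output shape: (6, 90, 29, 10)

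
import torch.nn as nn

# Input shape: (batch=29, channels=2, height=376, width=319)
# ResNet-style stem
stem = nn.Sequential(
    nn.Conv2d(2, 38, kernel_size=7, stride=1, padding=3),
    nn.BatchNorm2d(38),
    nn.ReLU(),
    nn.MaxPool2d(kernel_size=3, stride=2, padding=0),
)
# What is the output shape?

Input shape: (29, 2, 376, 319)
  -> after Conv2d 7x7 stride=1: (29, 38, 376, 319)
Output shape: (29, 38, 187, 159)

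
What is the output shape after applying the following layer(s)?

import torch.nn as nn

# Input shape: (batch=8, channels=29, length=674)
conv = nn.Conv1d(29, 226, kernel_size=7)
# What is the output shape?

Input shape: (8, 29, 674)
Output shape: (8, 226, 668)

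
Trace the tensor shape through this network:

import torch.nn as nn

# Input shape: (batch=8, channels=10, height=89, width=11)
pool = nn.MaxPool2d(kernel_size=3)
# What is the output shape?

Input shape: (8, 10, 89, 11)
Output shape: (8, 10, 29, 3)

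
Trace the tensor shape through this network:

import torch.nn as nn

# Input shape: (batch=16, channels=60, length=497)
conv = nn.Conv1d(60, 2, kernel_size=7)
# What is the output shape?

Input shape: (16, 60, 497)
Output shape: (16, 2, 491)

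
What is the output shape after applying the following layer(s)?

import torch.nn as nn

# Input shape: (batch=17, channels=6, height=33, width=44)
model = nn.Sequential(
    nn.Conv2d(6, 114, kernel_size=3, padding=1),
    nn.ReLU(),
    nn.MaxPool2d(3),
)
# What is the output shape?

Input shape: (17, 6, 33, 44)
  -> after Conv2d: (17, 114, 33, 44)
  -> after ReLU: (17, 114, 33, 44)
Output shape: (17, 114, 11, 14)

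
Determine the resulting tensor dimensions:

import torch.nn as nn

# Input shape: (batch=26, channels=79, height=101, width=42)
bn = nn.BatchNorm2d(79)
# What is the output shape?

Input shape: (26, 79, 101, 42)
Output shape: (26, 79, 101, 42)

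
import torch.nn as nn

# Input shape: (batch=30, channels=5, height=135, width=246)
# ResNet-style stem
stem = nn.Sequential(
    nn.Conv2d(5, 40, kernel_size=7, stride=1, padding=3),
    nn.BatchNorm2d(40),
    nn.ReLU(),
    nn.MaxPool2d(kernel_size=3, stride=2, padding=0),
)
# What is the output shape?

Input shape: (30, 5, 135, 246)
  -> after Conv2d 7x7 stride=1: (30, 40, 135, 246)
Output shape: (30, 40, 67, 122)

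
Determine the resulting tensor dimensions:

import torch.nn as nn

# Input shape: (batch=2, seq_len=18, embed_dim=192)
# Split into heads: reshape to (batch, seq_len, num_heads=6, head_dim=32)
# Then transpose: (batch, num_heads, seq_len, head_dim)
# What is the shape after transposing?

Input shape: (2, 18, 192)
  -> after reshape: (2, 18, 6, 32)
Output shape: (2, 6, 18, 32)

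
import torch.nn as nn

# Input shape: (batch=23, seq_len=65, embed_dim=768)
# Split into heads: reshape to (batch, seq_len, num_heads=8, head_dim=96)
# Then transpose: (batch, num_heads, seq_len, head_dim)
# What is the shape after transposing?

Input shape: (23, 65, 768)
  -> after reshape: (23, 65, 8, 96)
Output shape: (23, 8, 65, 96)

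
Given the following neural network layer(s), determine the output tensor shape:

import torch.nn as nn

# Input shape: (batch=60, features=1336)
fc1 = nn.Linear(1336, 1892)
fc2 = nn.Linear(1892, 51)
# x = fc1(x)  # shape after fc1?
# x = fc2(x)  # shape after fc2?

Input shape: (60, 1336)
  -> after fc1: (60, 1892)
Output shape: (60, 51)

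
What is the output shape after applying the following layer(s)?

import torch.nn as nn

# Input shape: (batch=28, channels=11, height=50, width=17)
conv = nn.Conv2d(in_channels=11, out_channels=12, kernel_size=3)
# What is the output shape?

Input shape: (28, 11, 50, 17)
Output shape: (28, 12, 48, 15)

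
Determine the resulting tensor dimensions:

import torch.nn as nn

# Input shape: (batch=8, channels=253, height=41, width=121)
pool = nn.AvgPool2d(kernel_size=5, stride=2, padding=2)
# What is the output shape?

Input shape: (8, 253, 41, 121)
Output shape: (8, 253, 21, 61)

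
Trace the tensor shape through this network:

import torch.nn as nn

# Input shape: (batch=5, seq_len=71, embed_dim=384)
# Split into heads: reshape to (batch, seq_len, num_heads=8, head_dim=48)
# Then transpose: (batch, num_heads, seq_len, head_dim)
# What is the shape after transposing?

Input shape: (5, 71, 384)
  -> after reshape: (5, 71, 8, 48)
Output shape: (5, 8, 71, 48)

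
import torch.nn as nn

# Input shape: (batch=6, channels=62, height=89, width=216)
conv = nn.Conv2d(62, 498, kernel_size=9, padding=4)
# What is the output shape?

Input shape: (6, 62, 89, 216)
Output shape: (6, 498, 89, 216)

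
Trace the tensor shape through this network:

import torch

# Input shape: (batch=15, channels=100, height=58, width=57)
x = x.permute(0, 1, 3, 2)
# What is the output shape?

Input shape: (15, 100, 58, 57)
Output shape: (15, 100, 57, 58)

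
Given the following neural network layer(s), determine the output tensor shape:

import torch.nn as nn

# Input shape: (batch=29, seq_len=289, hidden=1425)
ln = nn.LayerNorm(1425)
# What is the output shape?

Input shape: (29, 289, 1425)
Output shape: (29, 289, 1425)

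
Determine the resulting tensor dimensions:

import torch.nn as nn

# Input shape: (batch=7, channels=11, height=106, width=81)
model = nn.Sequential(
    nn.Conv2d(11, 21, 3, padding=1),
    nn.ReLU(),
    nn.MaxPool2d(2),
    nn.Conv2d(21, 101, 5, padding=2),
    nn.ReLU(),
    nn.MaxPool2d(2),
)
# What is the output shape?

Input shape: (7, 11, 106, 81)
  -> after first Conv2d: (7, 21, 106, 81)
  -> after first MaxPool2d: (7, 21, 53, 40)
  -> after second Conv2d: (7, 101, 53, 40)
Output shape: (7, 101, 26, 20)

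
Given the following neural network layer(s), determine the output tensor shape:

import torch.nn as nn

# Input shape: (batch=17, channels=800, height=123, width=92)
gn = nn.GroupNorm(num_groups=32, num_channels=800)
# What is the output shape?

Input shape: (17, 800, 123, 92)
Output shape: (17, 800, 123, 92)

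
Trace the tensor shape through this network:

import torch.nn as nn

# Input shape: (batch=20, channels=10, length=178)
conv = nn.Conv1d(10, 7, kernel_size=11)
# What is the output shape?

Input shape: (20, 10, 178)
Output shape: (20, 7, 168)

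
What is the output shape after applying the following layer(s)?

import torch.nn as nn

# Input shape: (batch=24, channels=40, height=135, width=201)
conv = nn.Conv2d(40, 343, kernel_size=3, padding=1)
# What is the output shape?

Input shape: (24, 40, 135, 201)
Output shape: (24, 343, 135, 201)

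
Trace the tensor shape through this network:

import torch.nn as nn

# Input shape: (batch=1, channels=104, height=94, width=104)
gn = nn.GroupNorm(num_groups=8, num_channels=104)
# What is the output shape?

Input shape: (1, 104, 94, 104)
Output shape: (1, 104, 94, 104)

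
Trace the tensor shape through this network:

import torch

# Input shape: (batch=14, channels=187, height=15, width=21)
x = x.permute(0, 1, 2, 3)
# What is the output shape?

Input shape: (14, 187, 15, 21)
Output shape: (14, 187, 15, 21)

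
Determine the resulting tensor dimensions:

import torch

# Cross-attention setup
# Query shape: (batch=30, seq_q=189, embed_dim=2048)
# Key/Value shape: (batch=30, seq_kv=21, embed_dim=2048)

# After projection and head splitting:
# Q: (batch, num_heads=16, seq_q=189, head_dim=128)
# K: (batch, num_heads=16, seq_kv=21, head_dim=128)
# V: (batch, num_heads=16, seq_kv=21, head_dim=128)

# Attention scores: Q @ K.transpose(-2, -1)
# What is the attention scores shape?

Input shape: (30, 189, 2048)
Output shape: (30, 16, 189, 21)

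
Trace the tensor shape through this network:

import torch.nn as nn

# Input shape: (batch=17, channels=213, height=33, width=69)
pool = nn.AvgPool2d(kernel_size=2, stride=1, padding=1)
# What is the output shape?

Input shape: (17, 213, 33, 69)
Output shape: (17, 213, 34, 70)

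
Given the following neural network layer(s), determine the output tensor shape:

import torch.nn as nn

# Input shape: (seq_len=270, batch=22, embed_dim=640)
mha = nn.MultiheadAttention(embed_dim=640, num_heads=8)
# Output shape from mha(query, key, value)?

Input shape: (270, 22, 640)
Output shape: (270, 22, 640)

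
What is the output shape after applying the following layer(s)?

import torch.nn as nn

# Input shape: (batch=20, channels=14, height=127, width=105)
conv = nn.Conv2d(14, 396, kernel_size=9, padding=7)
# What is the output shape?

Input shape: (20, 14, 127, 105)
Output shape: (20, 396, 133, 111)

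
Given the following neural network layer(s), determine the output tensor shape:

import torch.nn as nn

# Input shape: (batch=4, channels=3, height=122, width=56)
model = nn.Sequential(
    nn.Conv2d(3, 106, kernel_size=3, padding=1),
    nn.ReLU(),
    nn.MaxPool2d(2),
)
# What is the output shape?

Input shape: (4, 3, 122, 56)
  -> after Conv2d: (4, 106, 122, 56)
  -> after ReLU: (4, 106, 122, 56)
Output shape: (4, 106, 61, 28)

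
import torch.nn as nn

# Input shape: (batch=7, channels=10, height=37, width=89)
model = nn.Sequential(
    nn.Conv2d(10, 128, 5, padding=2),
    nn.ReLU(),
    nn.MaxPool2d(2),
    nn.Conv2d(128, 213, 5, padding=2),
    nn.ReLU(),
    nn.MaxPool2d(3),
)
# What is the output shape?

Input shape: (7, 10, 37, 89)
  -> after first Conv2d: (7, 128, 37, 89)
  -> after first MaxPool2d: (7, 128, 18, 44)
  -> after second Conv2d: (7, 213, 18, 44)
Output shape: (7, 213, 6, 14)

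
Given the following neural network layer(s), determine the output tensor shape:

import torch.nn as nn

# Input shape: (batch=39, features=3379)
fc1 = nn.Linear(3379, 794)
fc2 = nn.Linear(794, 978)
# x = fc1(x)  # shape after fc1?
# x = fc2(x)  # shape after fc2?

Input shape: (39, 3379)
  -> after fc1: (39, 794)
Output shape: (39, 978)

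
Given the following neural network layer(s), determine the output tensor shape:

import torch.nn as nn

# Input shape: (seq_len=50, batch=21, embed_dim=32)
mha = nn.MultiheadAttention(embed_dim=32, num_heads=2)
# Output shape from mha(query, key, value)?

Input shape: (50, 21, 32)
Output shape: (50, 21, 32)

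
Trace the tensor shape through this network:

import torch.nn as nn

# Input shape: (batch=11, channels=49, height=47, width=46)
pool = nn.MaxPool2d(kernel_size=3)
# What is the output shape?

Input shape: (11, 49, 47, 46)
Output shape: (11, 49, 15, 15)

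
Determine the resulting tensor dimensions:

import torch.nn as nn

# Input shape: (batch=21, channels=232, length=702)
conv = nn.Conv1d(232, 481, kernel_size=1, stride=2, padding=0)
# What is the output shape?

Input shape: (21, 232, 702)
Output shape: (21, 481, 351)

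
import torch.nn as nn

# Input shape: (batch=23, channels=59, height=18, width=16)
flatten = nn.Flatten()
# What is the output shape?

Input shape: (23, 59, 18, 16)
Output shape: (23, 16992)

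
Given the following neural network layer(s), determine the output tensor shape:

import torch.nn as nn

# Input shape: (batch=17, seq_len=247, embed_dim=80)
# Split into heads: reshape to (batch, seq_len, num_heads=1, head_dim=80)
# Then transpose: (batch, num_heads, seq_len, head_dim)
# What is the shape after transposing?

Input shape: (17, 247, 80)
  -> after reshape: (17, 247, 1, 80)
Output shape: (17, 1, 247, 80)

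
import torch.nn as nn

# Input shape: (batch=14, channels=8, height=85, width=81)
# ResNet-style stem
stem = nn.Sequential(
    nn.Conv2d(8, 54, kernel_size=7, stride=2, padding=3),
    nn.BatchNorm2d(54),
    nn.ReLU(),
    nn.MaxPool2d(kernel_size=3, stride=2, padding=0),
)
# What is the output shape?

Input shape: (14, 8, 85, 81)
  -> after Conv2d 7x7 stride=2: (14, 54, 43, 41)
Output shape: (14, 54, 21, 20)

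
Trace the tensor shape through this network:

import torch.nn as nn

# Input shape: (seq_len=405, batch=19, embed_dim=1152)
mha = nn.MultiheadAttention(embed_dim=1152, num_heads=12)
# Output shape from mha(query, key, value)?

Input shape: (405, 19, 1152)
Output shape: (405, 19, 1152)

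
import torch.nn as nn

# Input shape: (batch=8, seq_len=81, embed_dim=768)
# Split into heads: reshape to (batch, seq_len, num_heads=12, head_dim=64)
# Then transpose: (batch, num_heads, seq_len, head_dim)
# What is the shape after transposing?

Input shape: (8, 81, 768)
  -> after reshape: (8, 81, 12, 64)
Output shape: (8, 12, 81, 64)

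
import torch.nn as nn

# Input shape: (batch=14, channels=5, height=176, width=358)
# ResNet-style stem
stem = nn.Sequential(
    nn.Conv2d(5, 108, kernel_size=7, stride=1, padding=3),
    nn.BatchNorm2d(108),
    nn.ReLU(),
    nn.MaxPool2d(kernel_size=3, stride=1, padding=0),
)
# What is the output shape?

Input shape: (14, 5, 176, 358)
  -> after Conv2d 7x7 stride=1: (14, 108, 176, 358)
Output shape: (14, 108, 174, 356)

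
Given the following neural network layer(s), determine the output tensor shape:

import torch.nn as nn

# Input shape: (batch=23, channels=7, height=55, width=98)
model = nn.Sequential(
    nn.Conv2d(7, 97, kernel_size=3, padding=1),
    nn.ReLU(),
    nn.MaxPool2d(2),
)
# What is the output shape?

Input shape: (23, 7, 55, 98)
  -> after Conv2d: (23, 97, 55, 98)
  -> after ReLU: (23, 97, 55, 98)
Output shape: (23, 97, 27, 49)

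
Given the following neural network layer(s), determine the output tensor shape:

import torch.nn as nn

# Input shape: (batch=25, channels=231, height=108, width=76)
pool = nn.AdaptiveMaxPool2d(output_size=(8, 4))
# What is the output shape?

Input shape: (25, 231, 108, 76)
Output shape: (25, 231, 8, 4)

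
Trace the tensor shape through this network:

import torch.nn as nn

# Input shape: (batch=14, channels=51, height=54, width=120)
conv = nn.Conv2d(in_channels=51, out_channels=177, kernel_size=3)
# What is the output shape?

Input shape: (14, 51, 54, 120)
Output shape: (14, 177, 52, 118)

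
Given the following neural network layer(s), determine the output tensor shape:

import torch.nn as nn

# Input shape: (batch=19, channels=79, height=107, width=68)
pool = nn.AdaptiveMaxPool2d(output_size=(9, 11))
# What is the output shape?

Input shape: (19, 79, 107, 68)
Output shape: (19, 79, 9, 11)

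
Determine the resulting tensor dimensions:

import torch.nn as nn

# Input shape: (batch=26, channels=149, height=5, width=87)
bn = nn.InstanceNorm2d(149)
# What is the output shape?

Input shape: (26, 149, 5, 87)
Output shape: (26, 149, 5, 87)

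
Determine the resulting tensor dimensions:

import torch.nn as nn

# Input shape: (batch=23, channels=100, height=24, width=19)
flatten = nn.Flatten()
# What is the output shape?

Input shape: (23, 100, 24, 19)
Output shape: (23, 45600)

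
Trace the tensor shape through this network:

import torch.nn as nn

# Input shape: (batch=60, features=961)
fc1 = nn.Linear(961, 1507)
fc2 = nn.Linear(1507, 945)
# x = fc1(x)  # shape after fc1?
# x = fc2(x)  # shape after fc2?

Input shape: (60, 961)
  -> after fc1: (60, 1507)
Output shape: (60, 945)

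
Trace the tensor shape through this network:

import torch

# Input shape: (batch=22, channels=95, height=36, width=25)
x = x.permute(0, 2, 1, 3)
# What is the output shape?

Input shape: (22, 95, 36, 25)
Output shape: (22, 36, 95, 25)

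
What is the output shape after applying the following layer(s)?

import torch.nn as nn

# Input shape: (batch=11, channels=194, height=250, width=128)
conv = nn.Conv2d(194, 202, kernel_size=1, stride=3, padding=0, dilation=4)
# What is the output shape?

Input shape: (11, 194, 250, 128)
Output shape: (11, 202, 84, 43)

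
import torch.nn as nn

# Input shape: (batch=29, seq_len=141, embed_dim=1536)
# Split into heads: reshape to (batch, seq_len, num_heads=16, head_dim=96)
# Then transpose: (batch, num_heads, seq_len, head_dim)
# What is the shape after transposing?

Input shape: (29, 141, 1536)
  -> after reshape: (29, 141, 16, 96)
Output shape: (29, 16, 141, 96)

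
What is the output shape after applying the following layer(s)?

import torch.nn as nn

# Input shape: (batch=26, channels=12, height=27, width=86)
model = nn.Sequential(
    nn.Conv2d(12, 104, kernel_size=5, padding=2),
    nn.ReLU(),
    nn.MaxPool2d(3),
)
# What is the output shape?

Input shape: (26, 12, 27, 86)
  -> after Conv2d: (26, 104, 27, 86)
  -> after ReLU: (26, 104, 27, 86)
Output shape: (26, 104, 9, 28)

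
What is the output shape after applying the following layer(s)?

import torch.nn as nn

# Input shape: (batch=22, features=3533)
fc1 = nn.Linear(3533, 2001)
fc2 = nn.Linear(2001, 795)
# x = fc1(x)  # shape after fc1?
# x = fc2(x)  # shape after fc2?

Input shape: (22, 3533)
  -> after fc1: (22, 2001)
Output shape: (22, 795)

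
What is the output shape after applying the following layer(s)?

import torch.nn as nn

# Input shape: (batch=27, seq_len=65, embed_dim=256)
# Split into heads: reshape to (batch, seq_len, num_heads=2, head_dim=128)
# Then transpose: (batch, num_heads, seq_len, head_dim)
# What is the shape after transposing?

Input shape: (27, 65, 256)
  -> after reshape: (27, 65, 2, 128)
Output shape: (27, 2, 65, 128)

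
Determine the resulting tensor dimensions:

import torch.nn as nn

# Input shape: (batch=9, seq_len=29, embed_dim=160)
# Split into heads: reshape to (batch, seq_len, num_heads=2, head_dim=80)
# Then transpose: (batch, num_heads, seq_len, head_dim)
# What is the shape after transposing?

Input shape: (9, 29, 160)
  -> after reshape: (9, 29, 2, 80)
Output shape: (9, 2, 29, 80)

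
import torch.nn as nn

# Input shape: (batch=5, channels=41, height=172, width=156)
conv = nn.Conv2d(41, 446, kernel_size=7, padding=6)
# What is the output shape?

Input shape: (5, 41, 172, 156)
Output shape: (5, 446, 178, 162)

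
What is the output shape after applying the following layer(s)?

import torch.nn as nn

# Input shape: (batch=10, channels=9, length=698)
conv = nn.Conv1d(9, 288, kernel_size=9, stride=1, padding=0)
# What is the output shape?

Input shape: (10, 9, 698)
Output shape: (10, 288, 690)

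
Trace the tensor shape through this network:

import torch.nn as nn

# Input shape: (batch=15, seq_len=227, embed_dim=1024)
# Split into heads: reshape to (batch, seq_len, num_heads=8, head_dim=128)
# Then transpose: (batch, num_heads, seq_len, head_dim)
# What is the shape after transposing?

Input shape: (15, 227, 1024)
  -> after reshape: (15, 227, 8, 128)
Output shape: (15, 8, 227, 128)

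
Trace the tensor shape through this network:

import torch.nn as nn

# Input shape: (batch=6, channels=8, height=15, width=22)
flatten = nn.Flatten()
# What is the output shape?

Input shape: (6, 8, 15, 22)
Output shape: (6, 2640)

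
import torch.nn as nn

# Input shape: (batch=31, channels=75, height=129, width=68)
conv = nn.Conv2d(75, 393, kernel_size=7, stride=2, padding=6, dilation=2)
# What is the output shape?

Input shape: (31, 75, 129, 68)
Output shape: (31, 393, 65, 34)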